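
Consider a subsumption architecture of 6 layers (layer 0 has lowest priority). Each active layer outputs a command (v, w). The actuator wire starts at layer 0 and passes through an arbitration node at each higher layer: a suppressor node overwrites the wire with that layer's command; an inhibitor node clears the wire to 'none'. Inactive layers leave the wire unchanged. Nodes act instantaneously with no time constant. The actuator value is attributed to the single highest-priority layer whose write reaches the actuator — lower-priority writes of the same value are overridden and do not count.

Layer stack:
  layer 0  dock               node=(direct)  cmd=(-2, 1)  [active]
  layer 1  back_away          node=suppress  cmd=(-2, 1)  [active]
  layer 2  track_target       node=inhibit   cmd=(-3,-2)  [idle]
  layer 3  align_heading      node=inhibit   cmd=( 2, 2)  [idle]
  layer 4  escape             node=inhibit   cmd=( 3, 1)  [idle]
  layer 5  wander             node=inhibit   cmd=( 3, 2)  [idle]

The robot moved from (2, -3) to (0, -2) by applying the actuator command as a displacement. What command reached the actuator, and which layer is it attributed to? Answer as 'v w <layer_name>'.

-2 1 back_away

displacement = (0, -2) − (2, -3) = (-2, 1)
L0 dock: active, feeds wire = (-2, 1)
L1 back_away: active, suppressor → wire = (-2, 1)
L2 track_target: idle → wire stays (-2, 1)
L3 align_heading: idle → wire stays (-2, 1)
L4 escape: idle → wire stays (-2, 1)
L5 wander: idle → wire stays (-2, 1)
actuator = (-2, 1) — from layer 1 (back_away)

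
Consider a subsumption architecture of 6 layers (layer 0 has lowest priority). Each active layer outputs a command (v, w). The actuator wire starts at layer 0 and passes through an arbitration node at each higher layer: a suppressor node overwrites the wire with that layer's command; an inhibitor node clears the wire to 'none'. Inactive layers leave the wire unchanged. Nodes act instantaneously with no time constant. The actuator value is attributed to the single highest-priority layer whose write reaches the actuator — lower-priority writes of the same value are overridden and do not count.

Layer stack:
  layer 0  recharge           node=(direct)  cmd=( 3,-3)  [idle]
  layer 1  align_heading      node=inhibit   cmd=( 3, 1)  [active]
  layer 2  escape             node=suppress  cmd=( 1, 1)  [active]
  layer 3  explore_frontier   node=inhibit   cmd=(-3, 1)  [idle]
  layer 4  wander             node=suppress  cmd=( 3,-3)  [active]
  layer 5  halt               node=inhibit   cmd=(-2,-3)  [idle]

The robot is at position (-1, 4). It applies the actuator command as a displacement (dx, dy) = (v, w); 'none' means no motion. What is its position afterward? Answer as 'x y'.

2 1

[0] recharge off; wire := none
[1] align_heading on (inhibit); wire := none
[2] escape on (suppress); wire := (1, 1)
[3] explore_frontier off; pass (1, 1)
[4] wander on (suppress); wire := (3, -3)
[5] halt off; pass (3, -3)
output (3, -3)
position: (-1, 4) + (3, -3) = (2, 1)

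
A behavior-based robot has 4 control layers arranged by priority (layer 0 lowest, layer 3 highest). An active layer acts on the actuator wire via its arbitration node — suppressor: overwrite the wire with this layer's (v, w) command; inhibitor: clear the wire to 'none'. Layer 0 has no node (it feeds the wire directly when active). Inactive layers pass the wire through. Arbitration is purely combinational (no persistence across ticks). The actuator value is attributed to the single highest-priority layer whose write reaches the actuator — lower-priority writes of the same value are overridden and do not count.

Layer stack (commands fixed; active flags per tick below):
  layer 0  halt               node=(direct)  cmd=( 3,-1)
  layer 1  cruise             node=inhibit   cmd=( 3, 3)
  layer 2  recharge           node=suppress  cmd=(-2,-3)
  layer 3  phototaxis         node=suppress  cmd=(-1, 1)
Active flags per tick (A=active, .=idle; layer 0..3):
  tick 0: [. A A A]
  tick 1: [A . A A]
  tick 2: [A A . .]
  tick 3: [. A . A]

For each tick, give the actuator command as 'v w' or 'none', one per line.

tick 0:
  L0 halt: idle → wire = none
  L1 cruise: active, inhibitor → wire = none
  L2 recharge: active, suppressor → wire = (-2, -3)
  L3 phototaxis: active, suppressor → wire = (-1, 1)
  actuator = (-1, 1)
tick 1:
  L0 halt: active, feeds wire = (3, -1)
  L1 cruise: idle → wire stays (3, -1)
  L2 recharge: active, suppressor → wire = (-2, -3)
  L3 phototaxis: active, suppressor → wire = (-1, 1)
  actuator = (-1, 1)
tick 2:
  L0 halt: active, feeds wire = (3, -1)
  L1 cruise: active, inhibitor → wire = none
  L2 recharge: idle → wire stays none
  L3 phototaxis: idle → wire stays none
  actuator = none
tick 3:
  L0 halt: idle → wire = none
  L1 cruise: active, inhibitor → wire = none
  L2 recharge: idle → wire stays none
  L3 phototaxis: active, suppressor → wire = (-1, 1)
  actuator = (-1, 1)

-1 1
-1 1
none
-1 1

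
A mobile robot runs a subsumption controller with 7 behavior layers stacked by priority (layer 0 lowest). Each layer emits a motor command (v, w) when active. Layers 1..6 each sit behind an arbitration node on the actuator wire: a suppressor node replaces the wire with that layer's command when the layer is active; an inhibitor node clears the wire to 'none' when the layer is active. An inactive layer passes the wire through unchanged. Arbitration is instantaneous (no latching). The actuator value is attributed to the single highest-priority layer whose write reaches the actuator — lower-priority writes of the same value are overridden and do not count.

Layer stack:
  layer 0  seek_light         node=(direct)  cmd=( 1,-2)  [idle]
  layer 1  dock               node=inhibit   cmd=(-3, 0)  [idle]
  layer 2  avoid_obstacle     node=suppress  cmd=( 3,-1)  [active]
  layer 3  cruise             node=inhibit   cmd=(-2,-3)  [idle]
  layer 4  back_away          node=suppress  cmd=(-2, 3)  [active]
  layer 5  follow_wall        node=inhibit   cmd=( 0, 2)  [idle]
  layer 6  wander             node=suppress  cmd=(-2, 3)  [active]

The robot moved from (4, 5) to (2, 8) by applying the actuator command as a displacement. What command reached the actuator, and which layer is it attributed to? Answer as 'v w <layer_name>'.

displacement = (2, 8) − (4, 5) = (-2, 3)
layer 0 (seek_light) idle — none
layer 1 (dock) idle — unchanged: none
layer 2 (avoid_obstacle) active — suppresses: (3, -1)
layer 3 (cruise) idle — unchanged: (3, -1)
layer 4 (back_away) active — suppresses: (-2, 3)
layer 5 (follow_wall) idle — unchanged: (-2, 3)
layer 6 (wander) active — suppresses: (-2, 3)
→ actuator (-2, 3) — from layer 6 (wander)

-2 3 wander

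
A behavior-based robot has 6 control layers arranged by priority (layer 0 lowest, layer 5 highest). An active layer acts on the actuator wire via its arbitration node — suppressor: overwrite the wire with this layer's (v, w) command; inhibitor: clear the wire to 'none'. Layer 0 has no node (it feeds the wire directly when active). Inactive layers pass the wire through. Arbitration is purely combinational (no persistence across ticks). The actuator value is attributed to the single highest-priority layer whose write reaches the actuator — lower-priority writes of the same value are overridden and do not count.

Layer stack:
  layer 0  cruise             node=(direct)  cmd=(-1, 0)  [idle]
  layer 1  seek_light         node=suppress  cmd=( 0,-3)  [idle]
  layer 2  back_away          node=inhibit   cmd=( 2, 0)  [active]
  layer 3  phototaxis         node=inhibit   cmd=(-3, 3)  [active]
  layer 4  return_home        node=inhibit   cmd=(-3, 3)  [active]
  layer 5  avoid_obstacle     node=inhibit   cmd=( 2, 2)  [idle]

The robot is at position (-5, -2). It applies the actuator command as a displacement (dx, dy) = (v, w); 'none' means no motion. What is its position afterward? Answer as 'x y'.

[0] cruise off; wire := none
[1] seek_light off; pass none
[2] back_away on (inhibit); wire := none
[3] phototaxis on (inhibit); wire := none
[4] return_home on (inhibit); wire := none
[5] avoid_obstacle off; pass none
output none
position: (-5, -2) + none = (-5, -2)

-5 -2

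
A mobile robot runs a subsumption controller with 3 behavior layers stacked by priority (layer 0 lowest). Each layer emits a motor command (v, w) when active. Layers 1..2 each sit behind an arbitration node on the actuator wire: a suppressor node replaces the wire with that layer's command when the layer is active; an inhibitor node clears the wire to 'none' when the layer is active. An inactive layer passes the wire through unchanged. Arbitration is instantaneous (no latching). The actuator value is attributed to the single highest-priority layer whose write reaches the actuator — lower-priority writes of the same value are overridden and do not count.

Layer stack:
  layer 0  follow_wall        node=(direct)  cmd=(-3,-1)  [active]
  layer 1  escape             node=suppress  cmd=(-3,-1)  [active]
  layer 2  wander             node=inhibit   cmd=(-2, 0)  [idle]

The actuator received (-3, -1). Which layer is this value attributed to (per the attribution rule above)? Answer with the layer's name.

escape

layer 0 (follow_wall) active — direct: (-3, -1)
layer 1 (escape) active — suppresses: (-3, -1)
layer 2 (wander) idle — unchanged: (-3, -1)
→ actuator (-3, -1)
last writer: layer 1 = escape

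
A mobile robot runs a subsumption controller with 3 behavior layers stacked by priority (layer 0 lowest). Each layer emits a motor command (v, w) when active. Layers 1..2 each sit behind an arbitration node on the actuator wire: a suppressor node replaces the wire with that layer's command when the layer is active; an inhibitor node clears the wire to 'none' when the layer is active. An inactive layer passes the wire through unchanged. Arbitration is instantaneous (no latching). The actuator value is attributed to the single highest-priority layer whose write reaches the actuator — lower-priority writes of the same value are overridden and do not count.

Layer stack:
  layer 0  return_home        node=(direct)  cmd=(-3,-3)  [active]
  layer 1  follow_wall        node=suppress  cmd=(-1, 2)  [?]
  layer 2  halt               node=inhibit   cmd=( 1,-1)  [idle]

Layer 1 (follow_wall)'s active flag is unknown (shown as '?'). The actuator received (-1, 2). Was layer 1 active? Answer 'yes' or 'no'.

yes

If layer 1 is active=yes:
  actuator would be (-1, 2)
If layer 1 is active=no:
  actuator would be (-3, -3)
Observed (-1, 2), so layer 1 was active.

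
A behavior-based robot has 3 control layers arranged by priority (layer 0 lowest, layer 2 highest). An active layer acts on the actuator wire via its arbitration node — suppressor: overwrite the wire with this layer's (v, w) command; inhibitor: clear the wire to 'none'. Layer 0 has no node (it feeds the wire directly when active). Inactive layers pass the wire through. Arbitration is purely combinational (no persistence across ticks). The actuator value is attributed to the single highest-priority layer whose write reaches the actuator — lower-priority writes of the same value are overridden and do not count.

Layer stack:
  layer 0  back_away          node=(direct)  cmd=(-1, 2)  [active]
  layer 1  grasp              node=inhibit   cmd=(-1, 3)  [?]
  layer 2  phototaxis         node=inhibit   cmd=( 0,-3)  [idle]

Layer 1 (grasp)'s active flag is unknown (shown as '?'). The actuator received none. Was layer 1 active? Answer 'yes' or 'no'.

If layer 1 is active=yes:
  actuator would be none
If layer 1 is active=no:
  actuator would be (-1, 2)
Observed none, so layer 1 was active.

yes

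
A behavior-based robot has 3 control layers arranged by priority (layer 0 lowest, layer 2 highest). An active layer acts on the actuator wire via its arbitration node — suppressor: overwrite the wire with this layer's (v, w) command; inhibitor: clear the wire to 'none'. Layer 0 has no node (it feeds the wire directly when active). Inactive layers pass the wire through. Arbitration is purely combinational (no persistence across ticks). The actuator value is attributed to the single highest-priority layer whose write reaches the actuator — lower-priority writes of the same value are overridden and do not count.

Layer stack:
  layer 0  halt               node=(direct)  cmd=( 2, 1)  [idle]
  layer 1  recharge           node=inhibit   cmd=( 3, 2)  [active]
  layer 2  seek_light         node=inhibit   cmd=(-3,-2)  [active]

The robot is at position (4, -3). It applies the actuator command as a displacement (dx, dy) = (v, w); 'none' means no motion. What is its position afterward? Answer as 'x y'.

[0] halt off; wire := none
[1] recharge on (inhibit); wire := none
[2] seek_light on (inhibit); wire := none
output none
position: (4, -3) + none = (4, -3)

4 -3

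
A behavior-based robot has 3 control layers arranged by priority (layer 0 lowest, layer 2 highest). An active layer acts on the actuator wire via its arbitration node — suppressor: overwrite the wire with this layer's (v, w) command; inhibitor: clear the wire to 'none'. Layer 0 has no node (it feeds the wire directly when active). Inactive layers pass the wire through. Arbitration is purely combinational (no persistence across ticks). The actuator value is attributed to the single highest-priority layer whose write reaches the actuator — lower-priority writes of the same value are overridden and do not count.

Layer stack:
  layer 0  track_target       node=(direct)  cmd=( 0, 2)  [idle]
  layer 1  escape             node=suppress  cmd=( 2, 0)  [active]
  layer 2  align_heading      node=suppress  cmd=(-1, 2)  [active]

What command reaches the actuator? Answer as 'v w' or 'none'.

[0] track_target off; wire := none
[1] escape on (suppress); wire := (2, 0)
[2] align_heading on (suppress); wire := (-1, 2)
output (-1, 2)

-1 2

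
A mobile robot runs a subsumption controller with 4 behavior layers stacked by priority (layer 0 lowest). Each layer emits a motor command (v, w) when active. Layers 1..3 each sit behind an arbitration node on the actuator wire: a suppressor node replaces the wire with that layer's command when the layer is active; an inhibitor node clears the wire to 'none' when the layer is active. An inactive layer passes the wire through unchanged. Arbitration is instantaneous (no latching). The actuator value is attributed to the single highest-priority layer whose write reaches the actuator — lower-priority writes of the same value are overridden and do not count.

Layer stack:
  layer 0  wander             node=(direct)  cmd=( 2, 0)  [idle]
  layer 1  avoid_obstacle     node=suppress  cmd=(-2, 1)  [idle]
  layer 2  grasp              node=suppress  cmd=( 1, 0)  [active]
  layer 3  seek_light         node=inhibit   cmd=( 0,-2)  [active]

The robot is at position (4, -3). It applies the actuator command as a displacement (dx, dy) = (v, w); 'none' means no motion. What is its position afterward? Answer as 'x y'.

4 -3

layer 0 (wander) idle — none
layer 1 (avoid_obstacle) idle — unchanged: none
layer 2 (grasp) active — suppresses: (1, 0)
layer 3 (seek_light) active — inhibits: none
→ actuator none
position: (4, -3) + none = (4, -3)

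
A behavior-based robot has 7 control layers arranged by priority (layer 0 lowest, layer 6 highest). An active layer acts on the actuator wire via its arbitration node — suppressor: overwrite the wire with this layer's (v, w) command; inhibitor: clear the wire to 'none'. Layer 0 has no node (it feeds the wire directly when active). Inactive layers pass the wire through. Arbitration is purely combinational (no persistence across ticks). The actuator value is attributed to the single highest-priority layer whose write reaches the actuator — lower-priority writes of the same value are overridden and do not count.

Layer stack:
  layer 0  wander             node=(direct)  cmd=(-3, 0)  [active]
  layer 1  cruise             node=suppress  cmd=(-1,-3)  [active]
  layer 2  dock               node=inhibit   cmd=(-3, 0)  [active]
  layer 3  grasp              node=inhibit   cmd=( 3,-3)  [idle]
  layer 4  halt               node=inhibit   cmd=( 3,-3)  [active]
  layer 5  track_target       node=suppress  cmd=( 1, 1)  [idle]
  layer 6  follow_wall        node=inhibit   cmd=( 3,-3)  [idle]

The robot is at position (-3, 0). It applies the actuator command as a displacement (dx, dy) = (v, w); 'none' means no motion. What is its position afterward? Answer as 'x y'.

-3 0

layer 0 (wander) active — direct: (-3, 0)
layer 1 (cruise) active — suppresses: (-1, -3)
layer 2 (dock) active — inhibits: none
layer 3 (grasp) idle — unchanged: none
layer 4 (halt) active — inhibits: none
layer 5 (track_target) idle — unchanged: none
layer 6 (follow_wall) idle — unchanged: none
→ actuator none
position: (-3, 0) + none = (-3, 0)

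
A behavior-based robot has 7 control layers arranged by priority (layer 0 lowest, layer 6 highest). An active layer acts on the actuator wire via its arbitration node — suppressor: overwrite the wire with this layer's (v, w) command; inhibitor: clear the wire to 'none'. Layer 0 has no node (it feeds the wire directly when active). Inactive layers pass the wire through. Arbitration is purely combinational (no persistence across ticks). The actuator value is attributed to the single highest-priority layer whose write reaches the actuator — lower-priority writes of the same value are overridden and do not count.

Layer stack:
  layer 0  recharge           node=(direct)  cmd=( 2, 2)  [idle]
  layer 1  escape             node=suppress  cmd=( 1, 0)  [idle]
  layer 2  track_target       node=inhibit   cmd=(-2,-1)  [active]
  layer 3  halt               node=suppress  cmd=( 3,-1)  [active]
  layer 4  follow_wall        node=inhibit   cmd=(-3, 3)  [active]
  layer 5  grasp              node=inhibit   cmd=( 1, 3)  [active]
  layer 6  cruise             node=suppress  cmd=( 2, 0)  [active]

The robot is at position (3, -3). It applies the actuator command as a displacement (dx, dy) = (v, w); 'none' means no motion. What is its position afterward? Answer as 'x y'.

layer 0 (recharge) idle — none
layer 1 (escape) idle — unchanged: none
layer 2 (track_target) active — inhibits: none
layer 3 (halt) active — suppresses: (3, -1)
layer 4 (follow_wall) active — inhibits: none
layer 5 (grasp) active — inhibits: none
layer 6 (cruise) active — suppresses: (2, 0)
→ actuator (2, 0)
position: (3, -3) + (2, 0) = (5, -3)

5 -3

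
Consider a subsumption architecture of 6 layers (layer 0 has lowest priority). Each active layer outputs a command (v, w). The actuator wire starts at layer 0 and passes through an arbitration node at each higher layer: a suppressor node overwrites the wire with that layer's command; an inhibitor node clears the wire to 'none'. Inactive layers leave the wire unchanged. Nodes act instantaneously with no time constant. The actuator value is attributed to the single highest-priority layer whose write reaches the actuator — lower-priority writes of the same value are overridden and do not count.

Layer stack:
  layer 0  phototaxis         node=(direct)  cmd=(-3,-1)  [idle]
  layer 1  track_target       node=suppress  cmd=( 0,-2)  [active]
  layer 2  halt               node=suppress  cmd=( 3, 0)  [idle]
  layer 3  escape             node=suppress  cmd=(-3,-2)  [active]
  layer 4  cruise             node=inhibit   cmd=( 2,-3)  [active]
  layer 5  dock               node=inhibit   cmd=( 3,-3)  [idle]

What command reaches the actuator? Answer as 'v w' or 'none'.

none

L0 phototaxis: idle → wire = none
L1 track_target: active, suppressor → wire = (0, -2)
L2 halt: idle → wire stays (0, -2)
L3 escape: active, suppressor → wire = (-3, -2)
L4 cruise: active, inhibitor → wire = none
L5 dock: idle → wire stays none
actuator = none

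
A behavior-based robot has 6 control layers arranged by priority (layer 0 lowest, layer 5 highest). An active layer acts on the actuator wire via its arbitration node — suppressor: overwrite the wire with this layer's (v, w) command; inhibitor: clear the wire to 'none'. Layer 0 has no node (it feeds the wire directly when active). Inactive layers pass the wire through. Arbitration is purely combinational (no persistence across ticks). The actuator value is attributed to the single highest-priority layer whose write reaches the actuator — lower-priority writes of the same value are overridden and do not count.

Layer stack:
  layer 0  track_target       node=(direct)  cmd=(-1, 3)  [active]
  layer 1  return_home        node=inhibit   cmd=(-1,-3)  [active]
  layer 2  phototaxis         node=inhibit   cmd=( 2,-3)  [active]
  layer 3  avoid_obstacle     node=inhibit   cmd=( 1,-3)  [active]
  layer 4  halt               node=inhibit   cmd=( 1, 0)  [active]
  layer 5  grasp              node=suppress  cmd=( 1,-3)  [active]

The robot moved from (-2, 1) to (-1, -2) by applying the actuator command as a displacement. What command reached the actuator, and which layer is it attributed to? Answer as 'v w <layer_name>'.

displacement = (-1, -2) − (-2, 1) = (1, -3)
layer 0 (track_target) active — direct: (-1, 3)
layer 1 (return_home) active — inhibits: none
layer 2 (phototaxis) active — inhibits: none
layer 3 (avoid_obstacle) active — inhibits: none
layer 4 (halt) active — inhibits: none
layer 5 (grasp) active — suppresses: (1, -3)
→ actuator (1, -3) — from layer 5 (grasp)

1 -3 grasp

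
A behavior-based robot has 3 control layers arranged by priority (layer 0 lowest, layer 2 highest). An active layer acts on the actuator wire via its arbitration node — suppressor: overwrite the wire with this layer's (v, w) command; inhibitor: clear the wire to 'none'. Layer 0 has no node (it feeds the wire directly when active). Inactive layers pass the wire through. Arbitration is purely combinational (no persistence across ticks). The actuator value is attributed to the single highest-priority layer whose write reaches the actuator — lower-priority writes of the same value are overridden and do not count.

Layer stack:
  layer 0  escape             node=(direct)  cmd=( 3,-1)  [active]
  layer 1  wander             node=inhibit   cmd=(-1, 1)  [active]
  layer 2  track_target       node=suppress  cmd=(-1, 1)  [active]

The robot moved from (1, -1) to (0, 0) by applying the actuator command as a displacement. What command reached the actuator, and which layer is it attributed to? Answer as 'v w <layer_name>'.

displacement = (0, 0) − (1, -1) = (-1, 1)
L0 escape: active, feeds wire = (3, -1)
L1 wander: active, inhibitor → wire = none
L2 track_target: active, suppressor → wire = (-1, 1)
actuator = (-1, 1) — from layer 2 (track_target)

-1 1 track_target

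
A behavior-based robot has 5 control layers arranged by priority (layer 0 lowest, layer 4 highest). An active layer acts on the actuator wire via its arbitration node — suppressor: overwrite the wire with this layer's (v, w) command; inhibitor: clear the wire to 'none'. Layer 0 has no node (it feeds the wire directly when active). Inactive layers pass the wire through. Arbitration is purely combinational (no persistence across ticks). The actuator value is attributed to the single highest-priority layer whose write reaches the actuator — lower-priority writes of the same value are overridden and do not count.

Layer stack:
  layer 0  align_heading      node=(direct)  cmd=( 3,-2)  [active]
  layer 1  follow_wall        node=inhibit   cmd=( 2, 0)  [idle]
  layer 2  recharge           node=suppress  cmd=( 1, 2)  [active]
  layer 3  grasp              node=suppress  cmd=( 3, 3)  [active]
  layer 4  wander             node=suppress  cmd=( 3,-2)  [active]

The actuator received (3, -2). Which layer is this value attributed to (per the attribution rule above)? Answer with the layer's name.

wander

[0] align_heading on; wire := (3, -2)
[1] follow_wall off; pass (3, -2)
[2] recharge on (suppress); wire := (1, 2)
[3] grasp on (suppress); wire := (3, 3)
[4] wander on (suppress); wire := (3, -2)
output (3, -2)
last writer: layer 4 = wander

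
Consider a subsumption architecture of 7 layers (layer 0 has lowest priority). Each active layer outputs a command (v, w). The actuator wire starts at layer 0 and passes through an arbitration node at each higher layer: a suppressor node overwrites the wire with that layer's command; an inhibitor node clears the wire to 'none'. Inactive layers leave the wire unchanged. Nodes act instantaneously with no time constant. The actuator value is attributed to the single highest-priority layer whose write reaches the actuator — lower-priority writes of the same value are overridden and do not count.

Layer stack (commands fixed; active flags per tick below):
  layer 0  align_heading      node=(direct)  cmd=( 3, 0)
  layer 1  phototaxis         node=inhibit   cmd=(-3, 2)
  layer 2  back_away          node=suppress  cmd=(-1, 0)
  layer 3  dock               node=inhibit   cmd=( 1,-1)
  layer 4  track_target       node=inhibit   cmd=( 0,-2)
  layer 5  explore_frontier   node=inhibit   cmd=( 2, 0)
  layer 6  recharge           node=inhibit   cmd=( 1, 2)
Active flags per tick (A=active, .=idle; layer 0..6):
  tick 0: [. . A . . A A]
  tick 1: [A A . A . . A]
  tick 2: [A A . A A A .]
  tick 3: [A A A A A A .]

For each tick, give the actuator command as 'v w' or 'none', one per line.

tick 0:
  L0 align_heading: idle → wire = none
  L1 phototaxis: idle → wire stays none
  L2 back_away: active, suppressor → wire = (-1, 0)
  L3 dock: idle → wire stays (-1, 0)
  L4 track_target: idle → wire stays (-1, 0)
  L5 explore_frontier: active, inhibitor → wire = none
  L6 recharge: active, inhibitor → wire = none
  actuator = none
tick 1:
  L0 align_heading: active, feeds wire = (3, 0)
  L1 phototaxis: active, inhibitor → wire = none
  L2 back_away: idle → wire stays none
  L3 dock: active, inhibitor → wire = none
  L4 track_target: idle → wire stays none
  L5 explore_frontier: idle → wire stays none
  L6 recharge: active, inhibitor → wire = none
  actuator = none
tick 2:
  L0 align_heading: active, feeds wire = (3, 0)
  L1 phototaxis: active, inhibitor → wire = none
  L2 back_away: idle → wire stays none
  L3 dock: active, inhibitor → wire = none
  L4 track_target: active, inhibitor → wire = none
  L5 explore_frontier: active, inhibitor → wire = none
  L6 recharge: idle → wire stays none
  actuator = none
tick 3:
  L0 align_heading: active, feeds wire = (3, 0)
  L1 phototaxis: active, inhibitor → wire = none
  L2 back_away: active, suppressor → wire = (-1, 0)
  L3 dock: active, inhibitor → wire = none
  L4 track_target: active, inhibitor → wire = none
  L5 explore_frontier: active, inhibitor → wire = none
  L6 recharge: idle → wire stays none
  actuator = none

none
none
none
none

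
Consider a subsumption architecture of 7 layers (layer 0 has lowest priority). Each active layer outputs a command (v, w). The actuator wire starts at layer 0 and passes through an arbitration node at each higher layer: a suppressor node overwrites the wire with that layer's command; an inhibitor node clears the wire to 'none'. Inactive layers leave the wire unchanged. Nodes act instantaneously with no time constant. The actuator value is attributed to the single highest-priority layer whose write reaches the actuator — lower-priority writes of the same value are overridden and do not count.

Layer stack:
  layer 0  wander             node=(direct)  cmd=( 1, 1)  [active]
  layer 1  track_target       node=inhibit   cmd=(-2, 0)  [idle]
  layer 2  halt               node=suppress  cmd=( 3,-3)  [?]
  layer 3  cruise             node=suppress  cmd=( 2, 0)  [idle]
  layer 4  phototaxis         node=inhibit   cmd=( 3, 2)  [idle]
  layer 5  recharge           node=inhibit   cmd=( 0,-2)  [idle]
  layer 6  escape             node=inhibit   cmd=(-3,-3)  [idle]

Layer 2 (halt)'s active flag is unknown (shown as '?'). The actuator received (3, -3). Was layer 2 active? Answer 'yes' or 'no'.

If layer 2 is active=yes:
  actuator would be (3, -3)
If layer 2 is active=no:
  actuator would be (1, 1)
Observed (3, -3), so layer 2 was active.

yes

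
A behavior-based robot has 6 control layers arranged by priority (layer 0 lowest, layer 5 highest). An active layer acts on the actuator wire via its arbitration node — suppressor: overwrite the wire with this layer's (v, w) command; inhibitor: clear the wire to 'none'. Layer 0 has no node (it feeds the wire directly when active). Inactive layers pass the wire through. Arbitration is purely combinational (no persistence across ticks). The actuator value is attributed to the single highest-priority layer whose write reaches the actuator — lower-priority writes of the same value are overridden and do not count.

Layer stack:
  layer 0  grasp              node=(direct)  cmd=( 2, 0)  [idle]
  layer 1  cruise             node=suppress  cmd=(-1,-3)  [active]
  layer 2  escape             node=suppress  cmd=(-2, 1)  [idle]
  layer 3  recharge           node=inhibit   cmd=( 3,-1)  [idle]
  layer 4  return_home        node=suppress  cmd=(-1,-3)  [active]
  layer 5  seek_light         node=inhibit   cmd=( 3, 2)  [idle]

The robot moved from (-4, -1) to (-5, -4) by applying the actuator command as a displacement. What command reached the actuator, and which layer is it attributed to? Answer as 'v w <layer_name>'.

displacement = (-5, -4) − (-4, -1) = (-1, -3)
L0 grasp: idle → wire = none
L1 cruise: active, suppressor → wire = (-1, -3)
L2 escape: idle → wire stays (-1, -3)
L3 recharge: idle → wire stays (-1, -3)
L4 return_home: active, suppressor → wire = (-1, -3)
L5 seek_light: idle → wire stays (-1, -3)
actuator = (-1, -3) — from layer 4 (return_home)

-1 -3 return_home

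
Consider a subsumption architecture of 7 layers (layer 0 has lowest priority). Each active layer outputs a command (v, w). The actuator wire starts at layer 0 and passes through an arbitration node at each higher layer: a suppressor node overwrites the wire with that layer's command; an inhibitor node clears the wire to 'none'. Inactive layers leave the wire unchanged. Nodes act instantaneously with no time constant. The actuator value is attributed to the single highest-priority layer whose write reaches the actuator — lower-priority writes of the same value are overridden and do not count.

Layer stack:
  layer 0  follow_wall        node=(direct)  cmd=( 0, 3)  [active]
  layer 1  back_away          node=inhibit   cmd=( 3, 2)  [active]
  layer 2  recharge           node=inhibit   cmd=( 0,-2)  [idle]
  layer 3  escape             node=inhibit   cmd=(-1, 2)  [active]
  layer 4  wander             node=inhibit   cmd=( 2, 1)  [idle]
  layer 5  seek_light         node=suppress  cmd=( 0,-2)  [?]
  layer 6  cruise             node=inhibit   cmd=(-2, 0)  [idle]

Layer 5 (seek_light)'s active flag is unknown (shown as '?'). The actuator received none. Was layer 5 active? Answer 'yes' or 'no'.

If layer 5 is active=yes:
  actuator would be (0, -2)
If layer 5 is active=no:
  actuator would be none
Observed none, so layer 5 was idle.

no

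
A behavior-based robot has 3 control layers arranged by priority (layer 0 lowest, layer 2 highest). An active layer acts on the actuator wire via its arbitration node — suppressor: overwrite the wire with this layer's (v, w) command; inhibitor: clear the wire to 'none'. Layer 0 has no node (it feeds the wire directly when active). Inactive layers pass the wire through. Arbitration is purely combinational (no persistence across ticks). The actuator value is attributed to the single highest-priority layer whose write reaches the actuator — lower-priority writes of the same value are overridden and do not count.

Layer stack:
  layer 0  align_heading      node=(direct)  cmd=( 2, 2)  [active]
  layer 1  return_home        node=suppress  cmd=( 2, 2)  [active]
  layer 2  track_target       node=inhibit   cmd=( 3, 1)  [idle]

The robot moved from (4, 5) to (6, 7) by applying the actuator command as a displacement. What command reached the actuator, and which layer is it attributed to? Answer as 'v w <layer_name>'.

2 2 return_home

displacement = (6, 7) − (4, 5) = (2, 2)
L0 align_heading: active, feeds wire = (2, 2)
L1 return_home: active, suppressor → wire = (2, 2)
L2 track_target: idle → wire stays (2, 2)
actuator = (2, 2) — from layer 1 (return_home)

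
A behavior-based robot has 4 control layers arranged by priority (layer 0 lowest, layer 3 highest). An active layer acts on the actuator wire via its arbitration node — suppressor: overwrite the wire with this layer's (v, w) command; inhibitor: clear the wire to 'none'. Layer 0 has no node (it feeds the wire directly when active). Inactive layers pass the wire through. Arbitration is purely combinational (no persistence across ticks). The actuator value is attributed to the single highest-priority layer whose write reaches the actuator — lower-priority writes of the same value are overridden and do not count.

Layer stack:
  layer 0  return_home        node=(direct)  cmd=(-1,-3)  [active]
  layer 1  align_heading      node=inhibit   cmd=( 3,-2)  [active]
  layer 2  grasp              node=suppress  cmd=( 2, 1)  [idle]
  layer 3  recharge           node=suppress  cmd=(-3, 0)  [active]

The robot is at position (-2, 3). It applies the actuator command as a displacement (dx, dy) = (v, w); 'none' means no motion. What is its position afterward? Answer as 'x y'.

L0 return_home: active, feeds wire = (-1, -3)
L1 align_heading: active, inhibitor → wire = none
L2 grasp: idle → wire stays none
L3 recharge: active, suppressor → wire = (-3, 0)
actuator = (-3, 0)
position: (-2, 3) + (-3, 0) = (-5, 3)

-5 3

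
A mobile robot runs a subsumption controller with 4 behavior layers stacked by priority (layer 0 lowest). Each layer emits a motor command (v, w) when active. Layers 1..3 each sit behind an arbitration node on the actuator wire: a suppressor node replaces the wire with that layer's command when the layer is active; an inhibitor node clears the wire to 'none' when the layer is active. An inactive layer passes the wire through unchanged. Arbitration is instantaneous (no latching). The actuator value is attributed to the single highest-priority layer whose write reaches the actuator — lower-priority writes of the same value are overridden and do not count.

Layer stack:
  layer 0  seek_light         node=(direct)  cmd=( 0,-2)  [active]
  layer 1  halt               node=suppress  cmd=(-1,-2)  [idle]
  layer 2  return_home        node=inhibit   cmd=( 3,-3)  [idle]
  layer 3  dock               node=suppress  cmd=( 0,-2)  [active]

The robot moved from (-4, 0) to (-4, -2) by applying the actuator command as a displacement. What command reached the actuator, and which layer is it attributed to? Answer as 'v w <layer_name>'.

0 -2 dock

displacement = (-4, -2) − (-4, 0) = (0, -2)
[0] seek_light on; wire := (0, -2)
[1] halt off; pass (0, -2)
[2] return_home off; pass (0, -2)
[3] dock on (suppress); wire := (0, -2)
output (0, -2) — from layer 3 (dock)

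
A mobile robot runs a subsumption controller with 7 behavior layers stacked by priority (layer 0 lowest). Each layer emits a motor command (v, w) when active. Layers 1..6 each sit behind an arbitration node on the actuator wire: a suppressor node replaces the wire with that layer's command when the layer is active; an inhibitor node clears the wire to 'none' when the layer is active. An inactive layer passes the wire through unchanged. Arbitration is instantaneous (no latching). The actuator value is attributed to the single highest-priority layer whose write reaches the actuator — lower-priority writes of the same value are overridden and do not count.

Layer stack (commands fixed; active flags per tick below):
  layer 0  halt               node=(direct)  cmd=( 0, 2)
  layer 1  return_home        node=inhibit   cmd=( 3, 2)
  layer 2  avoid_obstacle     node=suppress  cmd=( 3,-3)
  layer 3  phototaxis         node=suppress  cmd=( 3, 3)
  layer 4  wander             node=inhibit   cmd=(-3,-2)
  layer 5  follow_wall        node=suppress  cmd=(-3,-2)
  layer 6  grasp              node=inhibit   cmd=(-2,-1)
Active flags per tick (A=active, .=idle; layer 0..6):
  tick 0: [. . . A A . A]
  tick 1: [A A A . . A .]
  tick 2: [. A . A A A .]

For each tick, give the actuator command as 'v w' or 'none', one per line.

none
-3 -2
-3 -2

tick 0:
  L0 halt: idle → wire = none
  L1 return_home: idle → wire stays none
  L2 avoid_obstacle: idle → wire stays none
  L3 phototaxis: active, suppressor → wire = (3, 3)
  L4 wander: active, inhibitor → wire = none
  L5 follow_wall: idle → wire stays none
  L6 grasp: active, inhibitor → wire = none
  actuator = none
tick 1:
  L0 halt: active, feeds wire = (0, 2)
  L1 return_home: active, inhibitor → wire = none
  L2 avoid_obstacle: active, suppressor → wire = (3, -3)
  L3 phototaxis: idle → wire stays (3, -3)
  L4 wander: idle → wire stays (3, -3)
  L5 follow_wall: active, suppressor → wire = (-3, -2)
  L6 grasp: idle → wire stays (-3, -2)
  actuator = (-3, -2)
tick 2:
  L0 halt: idle → wire = none
  L1 return_home: active, inhibitor → wire = none
  L2 avoid_obstacle: idle → wire stays none
  L3 phototaxis: active, suppressor → wire = (3, 3)
  L4 wander: active, inhibitor → wire = none
  L5 follow_wall: active, suppressor → wire = (-3, -2)
  L6 grasp: idle → wire stays (-3, -2)
  actuator = (-3, -2)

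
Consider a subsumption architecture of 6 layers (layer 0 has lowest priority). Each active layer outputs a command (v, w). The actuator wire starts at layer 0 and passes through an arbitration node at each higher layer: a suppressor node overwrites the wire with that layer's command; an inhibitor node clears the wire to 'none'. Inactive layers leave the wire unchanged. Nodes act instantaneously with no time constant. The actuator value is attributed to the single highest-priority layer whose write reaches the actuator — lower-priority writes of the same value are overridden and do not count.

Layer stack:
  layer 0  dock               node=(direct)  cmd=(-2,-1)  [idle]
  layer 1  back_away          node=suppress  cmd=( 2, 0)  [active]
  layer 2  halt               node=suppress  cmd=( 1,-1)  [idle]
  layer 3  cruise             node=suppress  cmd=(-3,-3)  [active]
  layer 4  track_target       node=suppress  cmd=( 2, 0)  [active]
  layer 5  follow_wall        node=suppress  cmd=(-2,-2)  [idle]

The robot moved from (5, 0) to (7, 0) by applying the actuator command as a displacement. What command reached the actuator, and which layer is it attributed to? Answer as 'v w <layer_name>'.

2 0 track_target

displacement = (7, 0) − (5, 0) = (2, 0)
[0] dock off; wire := none
[1] back_away on (suppress); wire := (2, 0)
[2] halt off; pass (2, 0)
[3] cruise on (suppress); wire := (-3, -3)
[4] track_target on (suppress); wire := (2, 0)
[5] follow_wall off; pass (2, 0)
output (2, 0) — from layer 4 (track_target)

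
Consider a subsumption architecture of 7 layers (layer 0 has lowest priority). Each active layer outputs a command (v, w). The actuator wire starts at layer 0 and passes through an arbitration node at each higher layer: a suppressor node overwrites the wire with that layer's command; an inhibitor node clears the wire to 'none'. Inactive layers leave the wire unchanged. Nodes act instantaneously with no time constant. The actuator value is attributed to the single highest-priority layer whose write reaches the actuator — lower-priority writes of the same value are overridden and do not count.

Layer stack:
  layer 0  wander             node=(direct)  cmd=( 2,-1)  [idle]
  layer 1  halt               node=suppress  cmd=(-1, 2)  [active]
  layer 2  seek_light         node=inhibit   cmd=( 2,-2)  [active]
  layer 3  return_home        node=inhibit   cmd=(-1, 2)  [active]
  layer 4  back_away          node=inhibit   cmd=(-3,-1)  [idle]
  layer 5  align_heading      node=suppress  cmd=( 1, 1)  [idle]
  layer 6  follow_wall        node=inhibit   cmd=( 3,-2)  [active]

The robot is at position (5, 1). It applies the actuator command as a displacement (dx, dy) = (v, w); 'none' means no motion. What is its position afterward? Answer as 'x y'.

5 1

L0 wander: idle → wire = none
L1 halt: active, suppressor → wire = (-1, 2)
L2 seek_light: active, inhibitor → wire = none
L3 return_home: active, inhibitor → wire = none
L4 back_away: idle → wire stays none
L5 align_heading: idle → wire stays none
L6 follow_wall: active, inhibitor → wire = none
actuator = none
position: (5, 1) + none = (5, 1)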